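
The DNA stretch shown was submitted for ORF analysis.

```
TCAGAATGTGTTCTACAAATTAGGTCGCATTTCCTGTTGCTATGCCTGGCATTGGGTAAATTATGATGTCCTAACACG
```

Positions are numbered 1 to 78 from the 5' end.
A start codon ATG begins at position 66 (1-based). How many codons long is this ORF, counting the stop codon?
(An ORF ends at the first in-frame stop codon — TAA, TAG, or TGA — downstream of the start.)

Codons from position 66: ATG (66–68), TCC (69–71), TAA (72–74).
TAA is the first in-frame stop; that's 3 codons including the stop.

3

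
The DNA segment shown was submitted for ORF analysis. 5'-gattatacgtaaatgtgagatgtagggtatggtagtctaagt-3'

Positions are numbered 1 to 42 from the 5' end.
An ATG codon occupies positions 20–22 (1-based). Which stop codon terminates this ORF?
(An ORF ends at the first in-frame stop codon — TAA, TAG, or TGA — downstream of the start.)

TAG

Codons from position 20: ATG (20–22), TAG (23–25).
The first in-frame stop codon is TAG.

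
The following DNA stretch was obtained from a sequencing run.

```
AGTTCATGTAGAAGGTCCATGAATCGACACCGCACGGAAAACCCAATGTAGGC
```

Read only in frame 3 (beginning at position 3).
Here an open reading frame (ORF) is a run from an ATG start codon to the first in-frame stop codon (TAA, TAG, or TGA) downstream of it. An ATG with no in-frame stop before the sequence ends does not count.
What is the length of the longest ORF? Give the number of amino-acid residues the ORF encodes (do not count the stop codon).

Frame 3: TTC ATG TAG AAG GTC CAT GAA TCG ACA CCG CAC GGA AAA CCC AAT GTA GGC — ATG at 6, stop TAG at 9 → 6 nt.
Longest: frame 3, positions 6–11, 6 nt = 2 codons = 1 aa. → 1 amino acids.

1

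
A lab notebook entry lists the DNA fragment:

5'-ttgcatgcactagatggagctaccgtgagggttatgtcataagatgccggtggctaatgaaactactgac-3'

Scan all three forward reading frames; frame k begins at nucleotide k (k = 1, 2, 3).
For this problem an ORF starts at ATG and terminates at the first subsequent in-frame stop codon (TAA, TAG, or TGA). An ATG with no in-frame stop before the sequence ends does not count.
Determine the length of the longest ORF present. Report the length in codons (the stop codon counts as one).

5

Frame 1: TTG CAT GCA CTA GAT GGA GCT ACC GTG AGG GTT ATG TCA TAA GAT GCC GGT GGC TAA TGA AAC TAC TGA — ATG at 34, stop TAA at 40 → 9 nt.
Frame 2: TGC ATG CAC TAG ATG GAG CTA CCG TGA GGG TTA TGT CAT AAG ATG CCG GTG GCT AAT GAA ACT ACT GAC — ATG at 5, stop TAG at 11 → 9 nt; ATG at 14, stop TGA at 26 → 15 nt.
Frame 3: GCA TGC ACT AGA TGG AGC TAC CGT GAG GGT TAT GTC ATA AGA TGC CGG TGG CTA ATG AAA CTA CTG — no ATG→stop ORF.
Longest: frame 2, positions 14–28, 15 nt = 5 codons = 4 aa. → 5 codons.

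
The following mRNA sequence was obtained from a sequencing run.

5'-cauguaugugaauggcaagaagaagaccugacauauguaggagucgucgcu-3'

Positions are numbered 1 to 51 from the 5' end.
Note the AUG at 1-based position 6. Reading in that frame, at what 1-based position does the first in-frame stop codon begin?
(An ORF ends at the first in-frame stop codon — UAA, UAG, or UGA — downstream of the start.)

9

Codons from position 6: AUG (6–8), UGA (9–11).
UGA is a stop codon; it begins at position 9.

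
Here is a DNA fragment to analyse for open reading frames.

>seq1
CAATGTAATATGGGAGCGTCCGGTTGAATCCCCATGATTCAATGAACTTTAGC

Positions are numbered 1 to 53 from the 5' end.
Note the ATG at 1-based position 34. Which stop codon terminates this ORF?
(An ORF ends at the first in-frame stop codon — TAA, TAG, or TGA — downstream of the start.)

TGA

Codons from position 34: ATG (34–36), ATT (37–39), CAA (40–42), TGA (43–45).
The first in-frame stop codon is TGA.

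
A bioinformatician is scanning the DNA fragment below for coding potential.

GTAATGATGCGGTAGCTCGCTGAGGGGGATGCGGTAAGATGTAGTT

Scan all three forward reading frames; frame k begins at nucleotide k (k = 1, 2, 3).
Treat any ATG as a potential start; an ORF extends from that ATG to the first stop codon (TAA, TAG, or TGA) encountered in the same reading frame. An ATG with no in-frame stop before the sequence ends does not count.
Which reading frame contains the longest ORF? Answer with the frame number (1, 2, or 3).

Frame 1: GTA ATG ATG CGG TAG CTC GCT GAG GGG GAT GCG GTA AGA TGT AGT — ATG at 4, stop TAG at 13 → 12 nt; ATG at 7, stop TAG at 13 → 9 nt.
Frame 2: TAA TGA TGC GGT AGC TCG CTG AGG GGG ATG CGG TAA GAT GTA GTT — ATG at 29, stop TAA at 35 → 9 nt.
Frame 3: AAT GAT GCG GTA GCT CGC TGA GGG GGA TGC GGT AAG ATG TAG — ATG at 39, stop TAG at 42 → 6 nt.
Longest ORF is 12 nt in frame 1 (positions 4–15).

1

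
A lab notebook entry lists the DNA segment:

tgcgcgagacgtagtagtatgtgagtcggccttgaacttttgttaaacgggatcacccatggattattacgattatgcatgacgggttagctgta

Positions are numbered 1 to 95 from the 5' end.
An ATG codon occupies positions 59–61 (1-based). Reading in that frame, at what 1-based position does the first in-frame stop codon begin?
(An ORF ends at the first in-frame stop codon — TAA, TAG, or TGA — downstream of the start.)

Codons from position 59: ATG (59–61), GAT (62–64), TAT (65–67), TAC (68–70), GAT (71–73), TAT (74–76), GCA (77–79), TGA (80–82).
TGA is a stop codon; it begins at position 80.

80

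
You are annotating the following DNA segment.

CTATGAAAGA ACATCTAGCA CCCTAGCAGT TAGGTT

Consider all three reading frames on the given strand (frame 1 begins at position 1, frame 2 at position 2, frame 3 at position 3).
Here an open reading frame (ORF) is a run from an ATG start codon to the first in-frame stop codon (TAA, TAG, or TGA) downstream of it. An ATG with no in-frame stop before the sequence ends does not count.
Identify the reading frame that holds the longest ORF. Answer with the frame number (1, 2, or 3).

3

Frame 1: CTA TGA AAG AAC ATC TAG CAC CCT AGC AGT TAG GTT — no ATG→stop ORF.
Frame 2: TAT GAA AGA ACA TCT AGC ACC CTA GCA GTT AGG — no ATG→stop ORF.
Frame 3: ATG AAA GAA CAT CTA GCA CCC TAG CAG TTA GGT — ATG at 3, stop TAG at 24 → 24 nt.
Longest ORF is 24 nt in frame 3 (positions 3–26).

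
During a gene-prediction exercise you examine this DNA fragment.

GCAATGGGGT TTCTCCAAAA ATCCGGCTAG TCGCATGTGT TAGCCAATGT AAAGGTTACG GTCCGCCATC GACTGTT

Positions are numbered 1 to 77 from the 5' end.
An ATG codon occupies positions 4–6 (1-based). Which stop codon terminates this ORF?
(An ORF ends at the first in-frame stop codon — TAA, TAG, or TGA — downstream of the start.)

TAG

Codons from position 4: ATG (4–6), GGG (7–9), TTT (10–12), CTC (13–15), CAA (16–18), AAA (19–21), TCC (22–24), GGC (25–27), TAG (28–30).
The first in-frame stop codon is TAG.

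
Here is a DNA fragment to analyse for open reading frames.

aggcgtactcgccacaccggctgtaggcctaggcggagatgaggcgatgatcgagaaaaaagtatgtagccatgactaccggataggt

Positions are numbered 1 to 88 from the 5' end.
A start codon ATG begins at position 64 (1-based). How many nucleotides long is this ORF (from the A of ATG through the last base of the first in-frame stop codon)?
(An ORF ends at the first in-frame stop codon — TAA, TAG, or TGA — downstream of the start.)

6

Codons from position 64: ATG (64–66), TAG (67–69).
TAG is the first in-frame stop; ORF spans 64–69, 6 nucleotides.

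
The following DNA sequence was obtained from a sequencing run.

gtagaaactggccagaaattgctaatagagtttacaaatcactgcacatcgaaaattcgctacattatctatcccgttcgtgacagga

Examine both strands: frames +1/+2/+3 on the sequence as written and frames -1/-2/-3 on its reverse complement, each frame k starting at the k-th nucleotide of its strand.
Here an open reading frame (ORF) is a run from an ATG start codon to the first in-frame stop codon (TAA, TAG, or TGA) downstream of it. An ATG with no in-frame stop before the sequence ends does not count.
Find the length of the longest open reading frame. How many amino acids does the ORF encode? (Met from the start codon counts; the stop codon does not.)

Reverse complement (5'→3'): TCCTGTCACGAACGGGATAGATAATGTAGCGAATTTTCGATGTGCAGTGATTTGTAAACTCTATTAGCAATTTCTGGCCAGTTTCTAC
Frame +1: GTA GAA ACT GGC CAG AAA TTG CTA ATA GAG TTT ACA AAT CAC TGC ACA TCG AAA ATT CGC TAC ATT ATC TAT CCC GTT CGT GAC AGG — no ATG→stop ORF.
Frame +2: TAG AAA CTG GCC AGA AAT TGC TAA TAG AGT TTA CAA ATC ACT GCA CAT CGA AAA TTC GCT ACA TTA TCT ATC CCG TTC GTG ACA GGA — no ATG→stop ORF.
Frame +3: AGA AAC TGG CCA GAA ATT GCT AAT AGA GTT TAC AAA TCA CTG CAC ATC GAA AAT TCG CTA CAT TAT CTA TCC CGT TCG TGA CAG — no ATG→stop ORF.
Frame -1: TCC TGT CAC GAA CGG GAT AGA TAA TGT AGC GAA TTT TCG ATG TGC AGT GAT TTG TAA ACT CTA TTA GCA ATT TCT GGC CAG TTT CTA — ATG at 40, stop TAA at 55 → 18 nt.
Frame -2: CCT GTC ACG AAC GGG ATA GAT AAT GTA GCG AAT TTT CGA TGT GCA GTG ATT TGT AAA CTC TAT TAG CAA TTT CTG GCC AGT TTC TAC — no ATG→stop ORF.
Frame -3: CTG TCA CGA ACG GGA TAG ATA ATG TAG CGA ATT TTC GAT GTG CAG TGA TTT GTA AAC TCT ATT AGC AAT TTC TGG CCA GTT TCT — ATG at 24, stop TAG at 27 → 6 nt.
Longest: frame -1, positions 40–57, 18 nt = 6 codons = 5 aa. → 5 amino acids.

5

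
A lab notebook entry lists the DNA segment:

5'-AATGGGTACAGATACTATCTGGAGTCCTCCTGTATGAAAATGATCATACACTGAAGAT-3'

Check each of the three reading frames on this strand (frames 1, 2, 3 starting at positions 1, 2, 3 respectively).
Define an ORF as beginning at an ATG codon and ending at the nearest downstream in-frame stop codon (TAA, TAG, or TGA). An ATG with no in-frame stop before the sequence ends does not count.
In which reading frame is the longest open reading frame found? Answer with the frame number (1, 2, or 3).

2

Frame 1: AAT GGG TAC AGA TAC TAT CTG GAG TCC TCC TGT ATG AAA ATG ATC ATA CAC TGA AGA — ATG at 34, stop TGA at 52 → 21 nt; ATG at 40, stop TGA at 52 → 15 nt.
Frame 2: ATG GGT ACA GAT ACT ATC TGG AGT CCT CCT GTA TGA AAA TGA TCA TAC ACT GAA GAT — ATG at 2, stop TGA at 35 → 36 nt.
Frame 3: TGG GTA CAG ATA CTA TCT GGA GTC CTC CTG TAT GAA AAT GAT CAT ACA CTG AAG — no ATG→stop ORF.
Longest ORF is 36 nt in frame 2 (positions 2–37).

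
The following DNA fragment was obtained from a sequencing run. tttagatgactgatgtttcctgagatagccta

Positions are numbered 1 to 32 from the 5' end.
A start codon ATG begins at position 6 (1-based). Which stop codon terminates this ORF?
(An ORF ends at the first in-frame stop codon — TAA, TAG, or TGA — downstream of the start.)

Codons from position 6: ATG (6–8), ACT (9–11), GAT (12–14), GTT (15–17), TCC (18–20), TGA (21–23).
The first in-frame stop codon is TGA.

TGA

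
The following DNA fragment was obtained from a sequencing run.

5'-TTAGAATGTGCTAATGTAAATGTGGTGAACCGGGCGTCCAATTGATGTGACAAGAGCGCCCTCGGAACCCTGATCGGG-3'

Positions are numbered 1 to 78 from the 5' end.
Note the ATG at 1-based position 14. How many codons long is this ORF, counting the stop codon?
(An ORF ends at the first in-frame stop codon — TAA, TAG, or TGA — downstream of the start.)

2

Codons from position 14: ATG (14–16), TAA (17–19).
TAA is the first in-frame stop; that's 2 codons including the stop.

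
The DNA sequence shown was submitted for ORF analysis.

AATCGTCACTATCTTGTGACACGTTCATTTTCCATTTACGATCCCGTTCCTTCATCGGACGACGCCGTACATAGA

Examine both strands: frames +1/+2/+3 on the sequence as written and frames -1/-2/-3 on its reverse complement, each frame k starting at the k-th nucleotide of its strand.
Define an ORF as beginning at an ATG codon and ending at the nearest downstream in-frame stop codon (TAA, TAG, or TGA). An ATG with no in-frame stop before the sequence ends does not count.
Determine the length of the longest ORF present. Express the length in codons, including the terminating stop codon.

Reverse complement (5'→3'): TCTATGTACGGCGTCGTCCGATGAAGGAACGGGATCGTAAATGGAAAATGAACGTGTCACAAGATAGTGACGATT
Frame +1: AAT CGT CAC TAT CTT GTG ACA CGT TCA TTT TCC ATT TAC GAT CCC GTT CCT TCA TCG GAC GAC GCC GTA CAT AGA — no ATG→stop ORF.
Frame +2: ATC GTC ACT ATC TTG TGA CAC GTT CAT TTT CCA TTT ACG ATC CCG TTC CTT CAT CGG ACG ACG CCG TAC ATA — no ATG→stop ORF.
Frame +3: TCG TCA CTA TCT TGT GAC ACG TTC ATT TTC CAT TTA CGA TCC CGT TCC TTC ATC GGA CGA CGC CGT ACA TAG — no ATG→stop ORF.
Frame -1: TCT ATG TAC GGC GTC GTC CGA TGA AGG AAC GGG ATC GTA AAT GGA AAA TGA ACG TGT CAC AAG ATA GTG ACG ATT — ATG at 4, stop TGA at 22 → 21 nt.
Frame -2: CTA TGT ACG GCG TCG TCC GAT GAA GGA ACG GGA TCG TAA ATG GAA AAT GAA CGT GTC ACA AGA TAG TGA CGA — ATG at 41, stop TAG at 65 → 27 nt.
Frame -3: TAT GTA CGG CGT CGT CCG ATG AAG GAA CGG GAT CGT AAA TGG AAA ATG AAC GTG TCA CAA GAT AGT GAC GAT — no ATG→stop ORF.
Longest: frame -2, positions 41–67, 27 nt = 9 codons = 8 aa. → 9 codons.

9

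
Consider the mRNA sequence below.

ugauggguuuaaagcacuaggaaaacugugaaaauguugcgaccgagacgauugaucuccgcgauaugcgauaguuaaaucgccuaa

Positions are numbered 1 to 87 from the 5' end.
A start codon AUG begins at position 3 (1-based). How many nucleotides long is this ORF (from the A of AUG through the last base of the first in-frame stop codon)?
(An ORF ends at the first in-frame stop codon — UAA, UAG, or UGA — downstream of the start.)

Codons from position 3: AUG (3–5), GGU (6–8), UUA (9–11), AAG (12–14), CAC (15–17), UAG (18–20).
UAG is the first in-frame stop; ORF spans 3–20, 18 nucleotides.

18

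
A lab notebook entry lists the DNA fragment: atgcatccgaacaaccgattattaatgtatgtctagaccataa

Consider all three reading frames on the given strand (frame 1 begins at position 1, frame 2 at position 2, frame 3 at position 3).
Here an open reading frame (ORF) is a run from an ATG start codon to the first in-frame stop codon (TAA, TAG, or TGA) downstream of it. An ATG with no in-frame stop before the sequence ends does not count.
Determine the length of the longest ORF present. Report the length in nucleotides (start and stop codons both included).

Frame 1: ATG CAT CCG AAC AAC CGA TTA TTA ATG TAT GTC TAG ACC ATA — ATG at 1, stop TAG at 34 → 36 nt; ATG at 25, stop TAG at 34 → 12 nt.
Frame 2: TGC ATC CGA ACA ACC GAT TAT TAA TGT ATG TCT AGA CCA TAA — ATG at 29, stop TAA at 41 → 15 nt.
Frame 3: GCA TCC GAA CAA CCG ATT ATT AAT GTA TGT CTA GAC CAT — no ATG→stop ORF.
Longest: frame 1, positions 1–36, 36 nt = 12 codons = 11 aa. → 36 nucleotides.

36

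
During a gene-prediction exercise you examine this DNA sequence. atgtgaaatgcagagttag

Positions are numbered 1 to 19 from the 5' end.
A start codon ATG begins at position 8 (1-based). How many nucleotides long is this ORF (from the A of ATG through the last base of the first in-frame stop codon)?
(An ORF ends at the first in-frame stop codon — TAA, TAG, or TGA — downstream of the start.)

12

Codons from position 8: ATG (8–10), CAG (11–13), AGT (14–16), TAG (17–19).
TAG is the first in-frame stop; ORF spans 8–19, 12 nucleotides.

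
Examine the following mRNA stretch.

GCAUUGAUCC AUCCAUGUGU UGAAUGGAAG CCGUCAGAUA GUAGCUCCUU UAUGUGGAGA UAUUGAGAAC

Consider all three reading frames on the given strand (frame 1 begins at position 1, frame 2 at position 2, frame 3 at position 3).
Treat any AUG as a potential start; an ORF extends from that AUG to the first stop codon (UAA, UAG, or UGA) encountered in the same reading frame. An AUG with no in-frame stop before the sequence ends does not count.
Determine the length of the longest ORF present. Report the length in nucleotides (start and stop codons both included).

Frame 1: GCA UUG AUC CAU CCA UGU GUU GAA UGG AAG CCG UCA GAU AGU AGC UCC UUU AUG UGG AGA UAU UGA GAA — AUG at 52, stop UGA at 64 → 15 nt.
Frame 2: CAU UGA UCC AUC CAU GUG UUG AAU GGA AGC CGU CAG AUA GUA GCU CCU UUA UGU GGA GAU AUU GAG AAC — no AUG→stop ORF.
Frame 3: AUU GAU CCA UCC AUG UGU UGA AUG GAA GCC GUC AGA UAG UAG CUC CUU UAU GUG GAG AUA UUG AGA — AUG at 15, stop UGA at 21 → 9 nt; AUG at 24, stop UAG at 39 → 18 nt.
Longest: frame 3, positions 24–41, 18 nt = 6 codons = 5 aa. → 18 nucleotides.

18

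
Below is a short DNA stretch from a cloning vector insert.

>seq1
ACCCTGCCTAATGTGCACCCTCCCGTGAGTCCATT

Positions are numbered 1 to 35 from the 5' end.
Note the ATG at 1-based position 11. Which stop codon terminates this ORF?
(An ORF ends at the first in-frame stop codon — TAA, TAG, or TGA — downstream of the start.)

TGA

Codons from position 11: ATG (11–13), TGC (14–16), ACC (17–19), CTC (20–22), CCG (23–25), TGA (26–28).
The first in-frame stop codon is TGA.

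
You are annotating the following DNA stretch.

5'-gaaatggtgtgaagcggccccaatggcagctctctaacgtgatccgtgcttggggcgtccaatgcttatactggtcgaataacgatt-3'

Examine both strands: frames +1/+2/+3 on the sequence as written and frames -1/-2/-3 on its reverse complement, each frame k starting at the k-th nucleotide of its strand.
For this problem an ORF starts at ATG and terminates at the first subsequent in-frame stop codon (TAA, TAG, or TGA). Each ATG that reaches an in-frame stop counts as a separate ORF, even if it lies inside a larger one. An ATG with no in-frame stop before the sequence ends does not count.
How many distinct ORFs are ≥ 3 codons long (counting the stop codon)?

Reverse complement (5'→3'): AATCGTTATTCGACCAGTATAAGCATTGGACGCCCCAAGCACGGATCACGTTAGAGAGCTGCCATTGGGGCCGCTTCACACCATTTC
Frame +1: GAA ATG GTG TGA AGC GGC CCC AAT GGC AGC TCT CTA ACG TGA TCC GTG CTT GGG GCG TCC AAT GCT TAT ACT GGT CGA ATA ACG ATT — ATG at 4, stop TGA at 10 → 9 nt.
Frame +2: AAA TGG TGT GAA GCG GCC CCA ATG GCA GCT CTC TAA CGT GAT CCG TGC TTG GGG CGT CCA ATG CTT ATA CTG GTC GAA TAA CGA — ATG at 23, stop TAA at 35 → 15 nt; ATG at 62, stop TAA at 80 → 21 nt.
Frame +3: AAT GGT GTG AAG CGG CCC CAA TGG CAG CTC TCT AAC GTG ATC CGT GCT TGG GGC GTC CAA TGC TTA TAC TGG TCG AAT AAC GAT — no ATG→stop ORF.
Frame -1: AAT CGT TAT TCG ACC AGT ATA AGC ATT GGA CGC CCC AAG CAC GGA TCA CGT TAG AGA GCT GCC ATT GGG GCC GCT TCA CAC CAT TTC — no ATG→stop ORF.
Frame -2: ATC GTT ATT CGA CCA GTA TAA GCA TTG GAC GCC CCA AGC ACG GAT CAC GTT AGA GAG CTG CCA TTG GGG CCG CTT CAC ACC ATT — no ATG→stop ORF.
Frame -3: TCG TTA TTC GAC CAG TAT AAG CAT TGG ACG CCC CAA GCA CGG ATC ACG TTA GAG AGC TGC CAT TGG GGC CGC TTC ACA CCA TTT — no ATG→stop ORF.
ORFs ≥ 3 codons: frame +1 4–12 (3 codons), frame +2 23–37 (5 codons), frame +2 62–82 (7 codons). Count = 3.

3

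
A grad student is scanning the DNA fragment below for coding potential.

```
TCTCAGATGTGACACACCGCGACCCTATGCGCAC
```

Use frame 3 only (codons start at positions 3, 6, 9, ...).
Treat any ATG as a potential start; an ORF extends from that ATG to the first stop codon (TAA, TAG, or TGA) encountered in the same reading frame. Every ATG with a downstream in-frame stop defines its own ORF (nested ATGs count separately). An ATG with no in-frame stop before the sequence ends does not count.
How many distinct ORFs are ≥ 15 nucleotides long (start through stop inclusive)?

Frame 3: TCA GAT GTG ACA CAC CGC GAC CCT ATG CGC — no ATG→stop ORF.
No ORF reaches 15 nucleotides. Count = 0.

0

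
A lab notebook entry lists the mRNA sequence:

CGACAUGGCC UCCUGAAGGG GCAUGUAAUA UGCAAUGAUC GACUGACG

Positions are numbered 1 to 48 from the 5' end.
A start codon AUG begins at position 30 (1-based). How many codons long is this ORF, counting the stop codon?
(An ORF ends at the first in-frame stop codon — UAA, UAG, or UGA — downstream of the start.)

Codons from position 30: AUG (30–32), CAA (33–35), UGA (36–38).
UGA is the first in-frame stop; that's 3 codons including the stop.

3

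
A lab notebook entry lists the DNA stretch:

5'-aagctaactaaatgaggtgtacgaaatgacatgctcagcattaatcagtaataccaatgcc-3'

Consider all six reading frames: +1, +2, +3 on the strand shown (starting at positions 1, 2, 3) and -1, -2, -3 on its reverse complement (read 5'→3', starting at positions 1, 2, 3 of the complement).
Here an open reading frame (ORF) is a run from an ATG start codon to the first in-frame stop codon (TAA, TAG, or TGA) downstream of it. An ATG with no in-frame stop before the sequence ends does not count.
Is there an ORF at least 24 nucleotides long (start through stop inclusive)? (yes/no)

Reverse complement (5'→3'): GGCATTGGTATTACTGATTAATGCTGAGCATGTCATTTCGTACACCTCATTTAGTTAGCTT
Frame +1: AAG CTA ACT AAA TGA GGT GTA CGA AAT GAC ATG CTC AGC ATT AAT CAG TAA TAC CAA TGC — ATG at 31, stop TAA at 49 → 21 nt.
Frame +2: AGC TAA CTA AAT GAG GTG TAC GAA ATG ACA TGC TCA GCA TTA ATC AGT AAT ACC AAT GCC — no ATG→stop ORF.
Frame +3: GCT AAC TAA ATG AGG TGT ACG AAA TGA CAT GCT CAG CAT TAA TCA GTA ATA CCA ATG — ATG at 12, stop TGA at 27 → 18 nt.
Frame -1: GGC ATT GGT ATT ACT GAT TAA TGC TGA GCA TGT CAT TTC GTA CAC CTC ATT TAG TTA GCT — no ATG→stop ORF.
Frame -2: GCA TTG GTA TTA CTG ATT AAT GCT GAG CAT GTC ATT TCG TAC ACC TCA TTT AGT TAG CTT — no ATG→stop ORF.
Frame -3: CAT TGG TAT TAC TGA TTA ATG CTG AGC ATG TCA TTT CGT ACA CCT CAT TTA GTT AGC — no ATG→stop ORF.
Largest ORF found is 21 nucleotides < 24, so no.

no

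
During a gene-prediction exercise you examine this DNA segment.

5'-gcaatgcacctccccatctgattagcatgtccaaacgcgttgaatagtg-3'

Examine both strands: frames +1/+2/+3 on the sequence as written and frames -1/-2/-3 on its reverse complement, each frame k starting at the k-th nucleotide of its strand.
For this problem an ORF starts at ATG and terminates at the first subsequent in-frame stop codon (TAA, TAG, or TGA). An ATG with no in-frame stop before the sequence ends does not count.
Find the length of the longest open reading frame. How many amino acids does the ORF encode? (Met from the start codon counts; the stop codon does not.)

6

Reverse complement (5'→3'): CACTATTCAACGCGTTTGGACATGCTAATCAGATGGGGAGGTGCATTGC
Frame +1: GCA ATG CAC CTC CCC ATC TGA TTA GCA TGT CCA AAC GCG TTG AAT AGT — ATG at 4, stop TGA at 19 → 18 nt.
Frame +2: CAA TGC ACC TCC CCA TCT GAT TAG CAT GTC CAA ACG CGT TGA ATA GTG — no ATG→stop ORF.
Frame +3: AAT GCA CCT CCC CAT CTG ATT AGC ATG TCC AAA CGC GTT GAA TAG — ATG at 27, stop TAG at 45 → 21 nt.
Frame -1: CAC TAT TCA ACG CGT TTG GAC ATG CTA ATC AGA TGG GGA GGT GCA TTG — no ATG→stop ORF.
Frame -2: ACT ATT CAA CGC GTT TGG ACA TGC TAA TCA GAT GGG GAG GTG CAT TGC — no ATG→stop ORF.
Frame -3: CTA TTC AAC GCG TTT GGA CAT GCT AAT CAG ATG GGG AGG TGC ATT — no ATG→stop ORF.
Longest: frame +3, positions 27–47, 21 nt = 7 codons = 6 aa. → 6 amino acids.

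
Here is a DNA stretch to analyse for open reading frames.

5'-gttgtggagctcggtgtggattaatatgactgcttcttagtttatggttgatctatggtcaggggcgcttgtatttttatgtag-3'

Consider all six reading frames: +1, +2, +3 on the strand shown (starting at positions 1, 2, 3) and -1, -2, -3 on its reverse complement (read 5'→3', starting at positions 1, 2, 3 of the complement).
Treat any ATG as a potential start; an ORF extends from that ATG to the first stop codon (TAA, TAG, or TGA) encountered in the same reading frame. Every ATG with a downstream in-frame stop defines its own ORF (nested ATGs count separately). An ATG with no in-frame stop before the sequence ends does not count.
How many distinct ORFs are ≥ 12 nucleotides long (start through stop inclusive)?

Reverse complement (5'→3'): CTACATAAAAATACAAGCGCCCCTGACCATAGATCAACCATAAACTAAGAAGCAGTCATATTAATCCACACCGAGCTCCACAAC
Frame +1: GTT GTG GAG CTC GGT GTG GAT TAA TAT GAC TGC TTC TTA GTT TAT GGT TGA TCT ATG GTC AGG GGC GCT TGT ATT TTT ATG TAG — ATG at 55, stop TAG at 82 → 30 nt; ATG at 79, stop TAG at 82 → 6 nt.
Frame +2: TTG TGG AGC TCG GTG TGG ATT AAT ATG ACT GCT TCT TAG TTT ATG GTT GAT CTA TGG TCA GGG GCG CTT GTA TTT TTA TGT — ATG at 26, stop TAG at 38 → 15 nt.
Frame +3: TGT GGA GCT CGG TGT GGA TTA ATA TGA CTG CTT CTT AGT TTA TGG TTG ATC TAT GGT CAG GGG CGC TTG TAT TTT TAT GTA — no ATG→stop ORF.
Frame -1: CTA CAT AAA AAT ACA AGC GCC CCT GAC CAT AGA TCA ACC ATA AAC TAA GAA GCA GTC ATA TTA ATC CAC ACC GAG CTC CAC AAC — no ATG→stop ORF.
Frame -2: TAC ATA AAA ATA CAA GCG CCC CTG ACC ATA GAT CAA CCA TAA ACT AAG AAG CAG TCA TAT TAA TCC ACA CCG AGC TCC ACA — no ATG→stop ORF.
Frame -3: ACA TAA AAA TAC AAG CGC CCC TGA CCA TAG ATC AAC CAT AAA CTA AGA AGC AGT CAT ATT AAT CCA CAC CGA GCT CCA CAA — no ATG→stop ORF.
ORFs ≥ 12 nucleotides: frame +1 55–84 (30 nucleotides), frame +2 26–40 (15 nucleotides). Count = 2.

2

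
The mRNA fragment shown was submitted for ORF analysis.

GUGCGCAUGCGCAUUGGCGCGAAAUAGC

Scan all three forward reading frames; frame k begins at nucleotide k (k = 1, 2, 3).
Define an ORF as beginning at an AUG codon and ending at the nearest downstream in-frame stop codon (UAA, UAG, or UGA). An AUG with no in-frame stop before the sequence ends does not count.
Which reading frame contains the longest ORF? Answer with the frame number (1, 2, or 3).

Frame 1: GUG CGC AUG CGC AUU GGC GCG AAA UAG — AUG at 7, stop UAG at 25 → 21 nt.
Frame 2: UGC GCA UGC GCA UUG GCG CGA AAU AGC — no AUG→stop ORF.
Frame 3: GCG CAU GCG CAU UGG CGC GAA AUA — no AUG→stop ORF.
Longest ORF is 21 nt in frame 1 (positions 7–27).

1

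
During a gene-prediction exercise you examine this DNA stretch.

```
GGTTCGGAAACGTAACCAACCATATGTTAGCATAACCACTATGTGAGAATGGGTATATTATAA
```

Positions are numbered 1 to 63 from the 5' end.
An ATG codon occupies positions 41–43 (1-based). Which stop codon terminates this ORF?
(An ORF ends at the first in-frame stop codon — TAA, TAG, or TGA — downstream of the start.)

Codons from position 41: ATG (41–43), TGA (44–46).
The first in-frame stop codon is TGA.

TGA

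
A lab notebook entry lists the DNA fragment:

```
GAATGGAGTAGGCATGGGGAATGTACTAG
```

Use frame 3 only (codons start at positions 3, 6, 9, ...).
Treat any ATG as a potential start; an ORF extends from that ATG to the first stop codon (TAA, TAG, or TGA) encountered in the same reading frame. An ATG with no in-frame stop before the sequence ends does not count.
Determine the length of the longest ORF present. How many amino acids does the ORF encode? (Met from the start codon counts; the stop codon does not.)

2

Frame 3: ATG GAG TAG GCA TGG GGA ATG TAC TAG — ATG at 3, stop TAG at 9 → 9 nt; ATG at 21, stop TAG at 27 → 9 nt.
Longest: frame 3, positions 3–11, 9 nt = 3 codons = 2 aa. → 2 amino acids.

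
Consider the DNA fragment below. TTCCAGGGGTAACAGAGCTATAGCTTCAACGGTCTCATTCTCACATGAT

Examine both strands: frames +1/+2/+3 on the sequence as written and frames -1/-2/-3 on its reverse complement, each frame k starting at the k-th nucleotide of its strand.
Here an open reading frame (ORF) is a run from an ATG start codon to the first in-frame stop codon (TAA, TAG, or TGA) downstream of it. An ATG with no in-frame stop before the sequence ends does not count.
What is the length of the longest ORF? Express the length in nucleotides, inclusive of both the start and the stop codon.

21

Reverse complement (5'→3'): ATCATGTGAGAATGAGACCGTTGAAGCTATAGCTCTGTTACCCCTGGAA
Frame +1: TTC CAG GGG TAA CAG AGC TAT AGC TTC AAC GGT CTC ATT CTC ACA TGA — no ATG→stop ORF.
Frame +2: TCC AGG GGT AAC AGA GCT ATA GCT TCA ACG GTC TCA TTC TCA CAT GAT — no ATG→stop ORF.
Frame +3: CCA GGG GTA ACA GAG CTA TAG CTT CAA CGG TCT CAT TCT CAC ATG — no ATG→stop ORF.
Frame -1: ATC ATG TGA GAA TGA GAC CGT TGA AGC TAT AGC TCT GTT ACC CCT GGA — ATG at 4, stop TGA at 7 → 6 nt.
Frame -2: TCA TGT GAG AAT GAG ACC GTT GAA GCT ATA GCT CTG TTA CCC CTG GAA — no ATG→stop ORF.
Frame -3: CAT GTG AGA ATG AGA CCG TTG AAG CTA TAG CTC TGT TAC CCC TGG — ATG at 12, stop TAG at 30 → 21 nt.
Longest: frame -3, positions 12–32, 21 nt = 7 codons = 6 aa. → 21 nucleotides.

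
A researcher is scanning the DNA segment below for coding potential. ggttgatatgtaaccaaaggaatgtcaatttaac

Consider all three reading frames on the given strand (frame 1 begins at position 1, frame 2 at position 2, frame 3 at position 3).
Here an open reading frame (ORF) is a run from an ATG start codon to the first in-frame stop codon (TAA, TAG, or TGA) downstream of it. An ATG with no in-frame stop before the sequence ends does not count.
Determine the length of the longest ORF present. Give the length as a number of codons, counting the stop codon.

4

Frame 1: GGT TGA TAT GTA ACC AAA GGA ATG TCA ATT TAA — ATG at 22, stop TAA at 31 → 12 nt.
Frame 2: GTT GAT ATG TAA CCA AAG GAA TGT CAA TTT AAC — ATG at 8, stop TAA at 11 → 6 nt.
Frame 3: TTG ATA TGT AAC CAA AGG AAT GTC AAT TTA — no ATG→stop ORF.
Longest: frame 1, positions 22–33, 12 nt = 4 codons = 3 aa. → 4 codons.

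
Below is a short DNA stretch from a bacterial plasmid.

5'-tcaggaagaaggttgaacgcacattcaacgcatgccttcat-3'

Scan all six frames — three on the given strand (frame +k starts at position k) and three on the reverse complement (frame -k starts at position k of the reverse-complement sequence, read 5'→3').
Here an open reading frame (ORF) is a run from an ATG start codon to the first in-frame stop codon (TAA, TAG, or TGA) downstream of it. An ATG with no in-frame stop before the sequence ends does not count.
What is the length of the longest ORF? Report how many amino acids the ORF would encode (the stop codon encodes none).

7

Reverse complement (5'→3'): ATGAAGGCATGCGTTGAATGTGCGTTCAACCTTCTTCCTGA
Frame +1: TCA GGA AGA AGG TTG AAC GCA CAT TCA ACG CAT GCC TTC — no ATG→stop ORF.
Frame +2: CAG GAA GAA GGT TGA ACG CAC ATT CAA CGC ATG CCT TCA — no ATG→stop ORF.
Frame +3: AGG AAG AAG GTT GAA CGC ACA TTC AAC GCA TGC CTT CAT — no ATG→stop ORF.
Frame -1: ATG AAG GCA TGC GTT GAA TGT GCG TTC AAC CTT CTT CCT — no ATG→stop ORF.
Frame -2: TGA AGG CAT GCG TTG AAT GTG CGT TCA ACC TTC TTC CTG — no ATG→stop ORF.
Frame -3: GAA GGC ATG CGT TGA ATG TGC GTT CAA CCT TCT TCC TGA — ATG at 9, stop TGA at 15 → 9 nt; ATG at 18, stop TGA at 39 → 24 nt.
Longest: frame -3, positions 18–41, 24 nt = 8 codons = 7 aa. → 7 amino acids.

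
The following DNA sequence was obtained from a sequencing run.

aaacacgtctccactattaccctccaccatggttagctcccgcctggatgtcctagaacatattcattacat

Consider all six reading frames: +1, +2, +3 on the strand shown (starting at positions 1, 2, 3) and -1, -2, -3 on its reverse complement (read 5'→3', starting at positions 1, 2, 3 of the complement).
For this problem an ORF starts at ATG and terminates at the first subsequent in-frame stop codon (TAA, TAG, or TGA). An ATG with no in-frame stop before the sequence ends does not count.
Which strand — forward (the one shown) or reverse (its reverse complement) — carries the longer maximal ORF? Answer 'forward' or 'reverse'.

reverse

Reverse complement (5'→3'): ATGTAATGAATATGTTCTAGGACATCCAGGCGGGAGCTAACCATGGTGGAGGGTAATAGTGGAGACGTGTTT
Frame +1: AAA CAC GTC TCC ACT ATT ACC CTC CAC CAT GGT TAG CTC CCG CCT GGA TGT CCT AGA ACA TAT TCA TTA CAT — no ATG→stop ORF.
Frame +2: AAC ACG TCT CCA CTA TTA CCC TCC ACC ATG GTT AGC TCC CGC CTG GAT GTC CTA GAA CAT ATT CAT TAC — no ATG→stop ORF.
Frame +3: ACA CGT CTC CAC TAT TAC CCT CCA CCA TGG TTA GCT CCC GCC TGG ATG TCC TAG AAC ATA TTC ATT ACA — ATG at 48, stop TAG at 54 → 9 nt.
Frame -1: ATG TAA TGA ATA TGT TCT AGG ACA TCC AGG CGG GAG CTA ACC ATG GTG GAG GGT AAT AGT GGA GAC GTG TTT — ATG at 1, stop TAA at 4 → 6 nt.
Frame -2: TGT AAT GAA TAT GTT CTA GGA CAT CCA GGC GGG AGC TAA CCA TGG TGG AGG GTA ATA GTG GAG ACG TGT — no ATG→stop ORF.
Frame -3: GTA ATG AAT ATG TTC TAG GAC ATC CAG GCG GGA GCT AAC CAT GGT GGA GGG TAA TAG TGG AGA CGT GTT — ATG at 6, stop TAG at 18 → 15 nt; ATG at 12, stop TAG at 18 → 9 nt.
Forward-strand max 9 nt; reverse-strand max 15 nt. The reverse strand has the longer ORF.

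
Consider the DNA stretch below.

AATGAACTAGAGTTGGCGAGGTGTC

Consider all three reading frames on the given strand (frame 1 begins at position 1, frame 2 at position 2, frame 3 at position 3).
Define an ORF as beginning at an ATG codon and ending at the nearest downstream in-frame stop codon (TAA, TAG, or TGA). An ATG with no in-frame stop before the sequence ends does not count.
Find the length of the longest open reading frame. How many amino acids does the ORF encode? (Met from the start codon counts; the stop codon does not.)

2

Frame 1: AAT GAA CTA GAG TTG GCG AGG TGT — no ATG→stop ORF.
Frame 2: ATG AAC TAG AGT TGG CGA GGT GTC — ATG at 2, stop TAG at 8 → 9 nt.
Frame 3: TGA ACT AGA GTT GGC GAG GTG — no ATG→stop ORF.
Longest: frame 2, positions 2–10, 9 nt = 3 codons = 2 aa. → 2 amino acids.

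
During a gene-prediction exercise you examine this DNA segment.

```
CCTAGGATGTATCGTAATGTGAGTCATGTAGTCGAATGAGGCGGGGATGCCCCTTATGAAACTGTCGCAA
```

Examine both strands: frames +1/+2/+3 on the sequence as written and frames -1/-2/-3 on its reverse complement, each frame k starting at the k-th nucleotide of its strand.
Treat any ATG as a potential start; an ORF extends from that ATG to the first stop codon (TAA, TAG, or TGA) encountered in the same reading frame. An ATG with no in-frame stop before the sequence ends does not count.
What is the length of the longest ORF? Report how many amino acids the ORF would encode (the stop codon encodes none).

Reverse complement (5'→3'): TTGCGACAGTTTCATAAGGGGCATCCCCGCCTCATTCGACTACATGACTCACATTACGATACATCCTAGG
Frame +1: CCT AGG ATG TAT CGT AAT GTG AGT CAT GTA GTC GAA TGA GGC GGG GAT GCC CCT TAT GAA ACT GTC GCA — ATG at 7, stop TGA at 37 → 33 nt.
Frame +2: CTA GGA TGT ATC GTA ATG TGA GTC ATG TAG TCG AAT GAG GCG GGG ATG CCC CTT ATG AAA CTG TCG CAA — ATG at 17, stop TGA at 20 → 6 nt; ATG at 26, stop TAG at 29 → 6 nt.
Frame +3: TAG GAT GTA TCG TAA TGT GAG TCA TGT AGT CGA ATG AGG CGG GGA TGC CCC TTA TGA AAC TGT CGC — ATG at 36, stop TGA at 57 → 24 nt.
Frame -1: TTG CGA CAG TTT CAT AAG GGG CAT CCC CGC CTC ATT CGA CTA CAT GAC TCA CAT TAC GAT ACA TCC TAG — no ATG→stop ORF.
Frame -2: TGC GAC AGT TTC ATA AGG GGC ATC CCC GCC TCA TTC GAC TAC ATG ACT CAC ATT ACG ATA CAT CCT AGG — no ATG→stop ORF.
Frame -3: GCG ACA GTT TCA TAA GGG GCA TCC CCG CCT CAT TCG ACT ACA TGA CTC ACA TTA CGA TAC ATC CTA — no ATG→stop ORF.
Longest: frame +1, positions 7–39, 33 nt = 11 codons = 10 aa. → 10 amino acids.

10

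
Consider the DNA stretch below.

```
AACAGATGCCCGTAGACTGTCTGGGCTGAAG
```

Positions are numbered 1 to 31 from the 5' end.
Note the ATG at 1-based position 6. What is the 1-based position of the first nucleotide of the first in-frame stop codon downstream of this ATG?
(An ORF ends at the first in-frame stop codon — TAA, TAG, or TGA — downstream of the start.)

27

Codons from position 6: ATG (6–8), CCC (9–11), GTA (12–14), GAC (15–17), TGT (18–20), CTG (21–23), GGC (24–26), TGA (27–29).
TGA is a stop codon; it begins at position 27.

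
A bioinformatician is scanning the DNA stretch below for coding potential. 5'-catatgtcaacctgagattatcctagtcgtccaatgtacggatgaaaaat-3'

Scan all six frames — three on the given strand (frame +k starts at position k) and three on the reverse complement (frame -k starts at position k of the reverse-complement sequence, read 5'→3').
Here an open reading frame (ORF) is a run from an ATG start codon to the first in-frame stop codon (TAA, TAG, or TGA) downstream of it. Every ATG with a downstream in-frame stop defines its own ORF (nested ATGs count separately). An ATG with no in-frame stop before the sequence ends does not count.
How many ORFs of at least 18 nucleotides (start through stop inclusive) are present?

0

Reverse complement (5'→3'): ATTTTTCATCCGTACATTGGACGACTAGGATAATCTCAGGTTGACATATG
Frame +1: CAT ATG TCA ACC TGA GAT TAT CCT AGT CGT CCA ATG TAC GGA TGA AAA — ATG at 4, stop TGA at 13 → 12 nt; ATG at 34, stop TGA at 43 → 12 nt.
Frame +2: ATA TGT CAA CCT GAG ATT ATC CTA GTC GTC CAA TGT ACG GAT GAA AAA — no ATG→stop ORF.
Frame +3: TAT GTC AAC CTG AGA TTA TCC TAG TCG TCC AAT GTA CGG ATG AAA AAT — no ATG→stop ORF.
Frame -1: ATT TTT CAT CCG TAC ATT GGA CGA CTA GGA TAA TCT CAG GTT GAC ATA — no ATG→stop ORF.
Frame -2: TTT TTC ATC CGT ACA TTG GAC GAC TAG GAT AAT CTC AGG TTG ACA TAT — no ATG→stop ORF.
Frame -3: TTT TCA TCC GTA CAT TGG ACG ACT AGG ATA ATC TCA GGT TGA CAT ATG — no ATG→stop ORF.
No ORF reaches 18 nucleotides. Count = 0.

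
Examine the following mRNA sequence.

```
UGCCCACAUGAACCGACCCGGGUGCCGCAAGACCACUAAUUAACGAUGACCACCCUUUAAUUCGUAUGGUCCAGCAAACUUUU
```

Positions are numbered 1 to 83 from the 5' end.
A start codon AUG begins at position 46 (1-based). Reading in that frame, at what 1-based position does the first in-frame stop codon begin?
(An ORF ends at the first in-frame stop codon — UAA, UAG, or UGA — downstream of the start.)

Codons from position 46: AUG (46–48), ACC (49–51), ACC (52–54), CUU (55–57), UAA (58–60).
UAA is a stop codon; it begins at position 58.

58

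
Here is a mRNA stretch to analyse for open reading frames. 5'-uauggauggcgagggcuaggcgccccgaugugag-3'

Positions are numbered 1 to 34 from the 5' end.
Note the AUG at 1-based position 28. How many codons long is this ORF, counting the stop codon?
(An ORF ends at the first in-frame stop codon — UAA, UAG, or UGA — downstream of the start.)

Codons from position 28: AUG (28–30), UGA (31–33).
UGA is the first in-frame stop; that's 2 codons including the stop.

2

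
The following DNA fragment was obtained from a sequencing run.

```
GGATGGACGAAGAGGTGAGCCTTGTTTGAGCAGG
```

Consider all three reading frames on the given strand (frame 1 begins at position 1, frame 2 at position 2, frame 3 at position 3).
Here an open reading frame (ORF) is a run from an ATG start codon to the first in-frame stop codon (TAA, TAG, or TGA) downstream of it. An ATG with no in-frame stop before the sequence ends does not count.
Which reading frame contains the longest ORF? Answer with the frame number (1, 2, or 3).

3

Frame 1: GGA TGG ACG AAG AGG TGA GCC TTG TTT GAG CAG — no ATG→stop ORF.
Frame 2: GAT GGA CGA AGA GGT GAG CCT TGT TTG AGC AGG — no ATG→stop ORF.
Frame 3: ATG GAC GAA GAG GTG AGC CTT GTT TGA GCA — ATG at 3, stop TGA at 27 → 27 nt.
Longest ORF is 27 nt in frame 3 (positions 3–29).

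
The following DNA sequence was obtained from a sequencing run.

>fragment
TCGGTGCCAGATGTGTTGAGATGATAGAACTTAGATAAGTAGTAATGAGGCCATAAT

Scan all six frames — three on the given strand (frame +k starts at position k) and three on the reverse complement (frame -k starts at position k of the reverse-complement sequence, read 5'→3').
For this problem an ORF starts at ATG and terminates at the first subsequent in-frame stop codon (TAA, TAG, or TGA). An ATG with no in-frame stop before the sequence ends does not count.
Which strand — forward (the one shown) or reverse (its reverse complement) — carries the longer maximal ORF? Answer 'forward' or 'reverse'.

Reverse complement (5'→3'): ATTATGGCCTCATTACTACTTATCTAAGTTCTATCATCTCAACACATCTGGCACCGA
Frame +1: TCG GTG CCA GAT GTG TTG AGA TGA TAG AAC TTA GAT AAG TAG TAA TGA GGC CAT AAT — no ATG→stop ORF.
Frame +2: CGG TGC CAG ATG TGT TGA GAT GAT AGA ACT TAG ATA AGT AGT AAT GAG GCC ATA — ATG at 11, stop TGA at 17 → 9 nt.
Frame +3: GGT GCC AGA TGT GTT GAG ATG ATA GAA CTT AGA TAA GTA GTA ATG AGG CCA TAA — ATG at 21, stop TAA at 36 → 18 nt; ATG at 45, stop TAA at 54 → 12 nt.
Frame -1: ATT ATG GCC TCA TTA CTA CTT ATC TAA GTT CTA TCA TCT CAA CAC ATC TGG CAC CGA — ATG at 4, stop TAA at 25 → 24 nt.
Frame -2: TTA TGG CCT CAT TAC TAC TTA TCT AAG TTC TAT CAT CTC AAC ACA TCT GGC ACC — no ATG→stop ORF.
Frame -3: TAT GGC CTC ATT ACT ACT TAT CTA AGT TCT ATC ATC TCA ACA CAT CTG GCA CCG — no ATG→stop ORF.
Forward-strand max 18 nt; reverse-strand max 24 nt. The reverse strand has the longer ORF.

reverse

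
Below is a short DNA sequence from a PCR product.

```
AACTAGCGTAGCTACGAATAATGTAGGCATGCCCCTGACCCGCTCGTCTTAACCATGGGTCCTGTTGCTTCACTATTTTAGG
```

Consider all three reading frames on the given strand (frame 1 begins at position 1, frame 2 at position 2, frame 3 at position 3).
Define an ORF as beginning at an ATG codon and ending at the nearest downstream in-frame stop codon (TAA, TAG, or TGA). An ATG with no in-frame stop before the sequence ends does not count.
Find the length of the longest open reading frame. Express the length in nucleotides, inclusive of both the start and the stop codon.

Frame 1: AAC TAG CGT AGC TAC GAA TAA TGT AGG CAT GCC CCT GAC CCG CTC GTC TTA ACC ATG GGT CCT GTT GCT TCA CTA TTT TAG — ATG at 55, stop TAG at 79 → 27 nt.
Frame 2: ACT AGC GTA GCT ACG AAT AAT GTA GGC ATG CCC CTG ACC CGC TCG TCT TAA CCA TGG GTC CTG TTG CTT CAC TAT TTT AGG — ATG at 29, stop TAA at 50 → 24 nt.
Frame 3: CTA GCG TAG CTA CGA ATA ATG TAG GCA TGC CCC TGA CCC GCT CGT CTT AAC CAT GGG TCC TGT TGC TTC ACT ATT TTA — ATG at 21, stop TAG at 24 → 6 nt.
Longest: frame 1, positions 55–81, 27 nt = 9 codons = 8 aa. → 27 nucleotides.

27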